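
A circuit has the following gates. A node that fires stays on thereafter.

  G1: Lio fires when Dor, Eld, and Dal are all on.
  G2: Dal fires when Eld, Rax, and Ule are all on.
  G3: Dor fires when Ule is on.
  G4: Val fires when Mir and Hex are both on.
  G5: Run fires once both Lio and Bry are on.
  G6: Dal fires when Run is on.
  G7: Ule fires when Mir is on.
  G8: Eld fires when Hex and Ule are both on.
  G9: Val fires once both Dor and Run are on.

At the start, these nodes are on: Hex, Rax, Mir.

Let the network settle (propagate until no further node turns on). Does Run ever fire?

Run would need Lio and Bry (G5), but Bry never turns on.

No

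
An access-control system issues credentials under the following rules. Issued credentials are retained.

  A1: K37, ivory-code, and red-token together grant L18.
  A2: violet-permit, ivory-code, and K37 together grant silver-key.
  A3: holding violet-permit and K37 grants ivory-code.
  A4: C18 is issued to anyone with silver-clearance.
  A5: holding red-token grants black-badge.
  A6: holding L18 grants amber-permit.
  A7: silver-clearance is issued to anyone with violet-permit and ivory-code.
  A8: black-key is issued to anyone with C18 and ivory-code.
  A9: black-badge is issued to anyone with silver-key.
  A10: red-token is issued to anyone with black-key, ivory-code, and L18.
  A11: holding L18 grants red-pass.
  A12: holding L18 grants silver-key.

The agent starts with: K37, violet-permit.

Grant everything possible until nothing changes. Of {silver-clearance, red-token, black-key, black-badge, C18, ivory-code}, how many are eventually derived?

5

Holding violet-permit and K37 grants ivory-code (A3).
Holding violet-permit, ivory-code, and K37 grants silver-key (A2).
Holding violet-permit and ivory-code grants silver-clearance (A7).
Holding silver-key grants black-badge (A9).
Holding silver-clearance grants C18 (A4).
Holding C18 and ivory-code grants black-key (A8).
silver-clearance: reached.
red-token would need black-key, ivory-code, and L18 (A10), but L18 is never granted.
black-key: reached.
black-badge: reached.
C18: reached.
ivory-code: reached.
Reached: silver-clearance, black-key, black-badge, C18, and ivory-code — 5 of the 6.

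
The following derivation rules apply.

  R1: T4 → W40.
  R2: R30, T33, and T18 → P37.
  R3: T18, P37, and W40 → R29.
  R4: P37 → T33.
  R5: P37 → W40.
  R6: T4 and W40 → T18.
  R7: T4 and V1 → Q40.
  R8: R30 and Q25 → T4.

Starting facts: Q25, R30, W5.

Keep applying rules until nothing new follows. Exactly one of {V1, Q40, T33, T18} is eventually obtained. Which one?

T18

From R30 and Q25, R8 gives T4.
T4 holds, so W40 follows (R1).
T4 and W40 hold, so T18 follows (R6).
Q40 would need T4 and V1 (R7), but V1 is never established. T33 would need P37 (R4), but P37 is never established. No rule produces V1, and it is not given.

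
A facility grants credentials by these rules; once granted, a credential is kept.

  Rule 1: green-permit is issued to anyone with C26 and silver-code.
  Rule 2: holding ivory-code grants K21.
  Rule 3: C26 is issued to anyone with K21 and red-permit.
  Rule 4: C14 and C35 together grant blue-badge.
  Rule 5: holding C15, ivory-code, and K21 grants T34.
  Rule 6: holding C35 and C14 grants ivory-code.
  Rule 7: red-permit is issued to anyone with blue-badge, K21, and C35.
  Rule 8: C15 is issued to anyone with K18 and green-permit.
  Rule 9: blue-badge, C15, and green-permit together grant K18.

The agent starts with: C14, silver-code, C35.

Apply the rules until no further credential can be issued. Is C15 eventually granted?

No

C15 would need K18 and green-permit (Rule 8), but K18 is never granted.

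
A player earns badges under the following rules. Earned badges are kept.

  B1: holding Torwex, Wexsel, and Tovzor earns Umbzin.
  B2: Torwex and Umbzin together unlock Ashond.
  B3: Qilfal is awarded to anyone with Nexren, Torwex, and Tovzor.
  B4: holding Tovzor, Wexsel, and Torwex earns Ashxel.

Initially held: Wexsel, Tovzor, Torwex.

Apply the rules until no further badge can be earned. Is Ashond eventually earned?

With Torwex, Wexsel, and Tovzor, Umbzin is earned (B1).
With Torwex and Umbzin, Ashond is earned (B2).

Yes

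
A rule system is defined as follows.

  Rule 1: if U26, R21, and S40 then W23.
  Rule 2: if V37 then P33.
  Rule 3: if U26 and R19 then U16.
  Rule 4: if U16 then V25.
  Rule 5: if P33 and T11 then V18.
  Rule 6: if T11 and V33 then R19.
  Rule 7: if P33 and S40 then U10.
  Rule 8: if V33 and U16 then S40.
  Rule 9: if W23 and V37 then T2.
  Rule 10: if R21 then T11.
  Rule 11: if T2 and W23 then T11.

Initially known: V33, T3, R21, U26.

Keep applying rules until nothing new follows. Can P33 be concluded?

P33 would need V37 (Rule 2), but V37 is never established.

No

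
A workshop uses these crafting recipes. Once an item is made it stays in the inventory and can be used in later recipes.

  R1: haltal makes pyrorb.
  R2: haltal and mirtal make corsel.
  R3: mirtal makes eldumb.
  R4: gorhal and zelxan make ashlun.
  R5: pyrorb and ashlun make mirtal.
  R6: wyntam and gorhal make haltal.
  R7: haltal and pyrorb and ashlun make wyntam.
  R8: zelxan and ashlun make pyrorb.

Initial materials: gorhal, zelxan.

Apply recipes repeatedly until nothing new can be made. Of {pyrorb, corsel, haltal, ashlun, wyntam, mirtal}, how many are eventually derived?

gorhal and zelxan → ashlun (R4).
Using R8, zelxan and ashlun make pyrorb.
pyrorb and ashlun → mirtal (R5).
pyrorb: reached.
corsel would need haltal and mirtal (R2), but haltal is never obtained.
haltal would need wyntam and gorhal (R6), but wyntam is never obtained.
ashlun: reached.
wyntam would need haltal, pyrorb, and ashlun (R7), but haltal is never obtained.
mirtal: reached.
Reached: pyrorb, ashlun, and mirtal — 3 of the 6.

3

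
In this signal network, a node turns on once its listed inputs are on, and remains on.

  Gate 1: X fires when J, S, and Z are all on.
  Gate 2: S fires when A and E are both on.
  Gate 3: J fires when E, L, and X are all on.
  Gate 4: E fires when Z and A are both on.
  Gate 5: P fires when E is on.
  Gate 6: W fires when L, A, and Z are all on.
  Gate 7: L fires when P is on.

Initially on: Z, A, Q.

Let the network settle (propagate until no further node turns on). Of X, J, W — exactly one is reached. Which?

Gate 4: Z and A on → E on.
E is on, so P fires (Gate 5).
Gate 7: P on → L on.
L, A, and Z are on, so W fires (Gate 6).
X would need J, S, and Z (Gate 1), but J never turns on. J would need E, L, and X (Gate 3), but X never turns on.

W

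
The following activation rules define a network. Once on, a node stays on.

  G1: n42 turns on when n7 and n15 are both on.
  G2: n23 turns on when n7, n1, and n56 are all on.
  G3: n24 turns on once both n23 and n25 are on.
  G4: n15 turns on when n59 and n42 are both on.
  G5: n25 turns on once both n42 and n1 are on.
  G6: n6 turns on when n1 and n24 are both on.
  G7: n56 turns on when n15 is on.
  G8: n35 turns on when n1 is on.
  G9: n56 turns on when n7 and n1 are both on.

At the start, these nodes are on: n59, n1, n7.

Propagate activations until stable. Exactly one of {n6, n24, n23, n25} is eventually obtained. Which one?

n23

G9: n7 and n1 on → n56 on.
n7, n1, and n56 are on, so n23 turns on (G2).
n6 would need n1 and n24 (G6), but n24 never turns on. n24 would need n23 and n25 (G3), but n25 never turns on. n25 would need n42 and n1 (G5), but n42 never turns on.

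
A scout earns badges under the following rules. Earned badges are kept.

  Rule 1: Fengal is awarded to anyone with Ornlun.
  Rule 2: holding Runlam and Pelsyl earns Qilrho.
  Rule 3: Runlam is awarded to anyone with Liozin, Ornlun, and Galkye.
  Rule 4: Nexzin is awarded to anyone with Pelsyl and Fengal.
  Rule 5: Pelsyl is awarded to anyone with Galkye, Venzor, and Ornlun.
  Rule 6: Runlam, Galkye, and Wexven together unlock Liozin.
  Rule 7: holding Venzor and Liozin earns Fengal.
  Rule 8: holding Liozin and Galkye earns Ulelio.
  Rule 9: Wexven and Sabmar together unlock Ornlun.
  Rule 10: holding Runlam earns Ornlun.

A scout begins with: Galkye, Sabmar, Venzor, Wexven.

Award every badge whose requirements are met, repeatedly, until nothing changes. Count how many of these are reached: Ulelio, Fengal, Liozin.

With Wexven and Sabmar, Ornlun is earned (Rule 9).
With Ornlun, Fengal is earned (Rule 1).
Ulelio would need Liozin and Galkye (Rule 8), but Liozin is never earned.
Fengal: reached.
Liozin would need Runlam, Galkye, and Wexven (Rule 6), but Runlam is never earned.
Reached: Fengal — 1 of the 3.

1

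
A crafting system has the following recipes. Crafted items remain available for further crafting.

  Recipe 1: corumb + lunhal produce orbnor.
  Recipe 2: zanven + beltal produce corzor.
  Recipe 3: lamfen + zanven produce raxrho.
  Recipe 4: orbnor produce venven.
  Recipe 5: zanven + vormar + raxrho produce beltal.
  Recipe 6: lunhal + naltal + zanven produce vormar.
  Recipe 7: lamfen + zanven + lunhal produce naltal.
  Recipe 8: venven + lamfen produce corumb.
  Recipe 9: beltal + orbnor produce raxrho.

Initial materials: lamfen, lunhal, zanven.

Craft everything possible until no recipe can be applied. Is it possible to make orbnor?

No

orbnor would need corumb and lunhal (Recipe 1), but corumb is never obtained.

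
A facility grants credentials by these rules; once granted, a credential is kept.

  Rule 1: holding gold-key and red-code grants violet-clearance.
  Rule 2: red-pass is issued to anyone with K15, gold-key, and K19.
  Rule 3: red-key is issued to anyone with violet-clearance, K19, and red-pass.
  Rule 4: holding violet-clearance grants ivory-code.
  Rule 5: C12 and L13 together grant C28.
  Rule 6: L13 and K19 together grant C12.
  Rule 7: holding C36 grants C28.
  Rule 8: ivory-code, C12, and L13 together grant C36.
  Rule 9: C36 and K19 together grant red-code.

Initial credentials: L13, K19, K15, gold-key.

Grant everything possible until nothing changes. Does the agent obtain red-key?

No

red-key would need violet-clearance, K19, and red-pass (Rule 3), but violet-clearance is never granted.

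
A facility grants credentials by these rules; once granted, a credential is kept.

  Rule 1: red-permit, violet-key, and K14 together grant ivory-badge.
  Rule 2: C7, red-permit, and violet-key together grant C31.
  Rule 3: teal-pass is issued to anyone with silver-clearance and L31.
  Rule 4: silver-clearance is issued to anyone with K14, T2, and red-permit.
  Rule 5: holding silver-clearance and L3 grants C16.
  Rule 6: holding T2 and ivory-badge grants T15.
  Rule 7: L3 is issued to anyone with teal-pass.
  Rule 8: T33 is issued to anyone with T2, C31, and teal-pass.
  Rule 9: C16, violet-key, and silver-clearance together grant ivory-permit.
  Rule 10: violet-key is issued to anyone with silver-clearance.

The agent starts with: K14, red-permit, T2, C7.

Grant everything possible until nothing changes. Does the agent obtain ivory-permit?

ivory-permit would need C16, violet-key, and silver-clearance (Rule 9), but C16 is never granted.

No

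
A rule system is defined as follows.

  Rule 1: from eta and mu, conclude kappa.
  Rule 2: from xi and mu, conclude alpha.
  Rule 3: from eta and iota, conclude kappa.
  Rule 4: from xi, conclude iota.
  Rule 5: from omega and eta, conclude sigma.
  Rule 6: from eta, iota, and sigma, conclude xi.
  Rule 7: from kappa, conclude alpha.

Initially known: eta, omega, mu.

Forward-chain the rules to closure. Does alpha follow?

From eta and mu, Rule 1 gives kappa.
kappa holds, so alpha follows (Rule 7).

Yes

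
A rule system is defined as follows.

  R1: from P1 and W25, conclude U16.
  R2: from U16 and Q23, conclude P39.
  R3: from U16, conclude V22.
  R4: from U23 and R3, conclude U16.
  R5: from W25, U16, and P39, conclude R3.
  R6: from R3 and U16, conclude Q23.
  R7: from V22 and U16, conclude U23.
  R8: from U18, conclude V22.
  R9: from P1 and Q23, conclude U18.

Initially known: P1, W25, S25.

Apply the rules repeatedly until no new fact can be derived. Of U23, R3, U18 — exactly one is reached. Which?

From P1 and W25, R1 gives U16.
U16 holds, so V22 follows (R3).
From V22 and U16, R7 gives U23.
R3 would need W25, U16, and P39 (R5), but P39 is never established. U18 would need P1 and Q23 (R9), but Q23 is never established.

U23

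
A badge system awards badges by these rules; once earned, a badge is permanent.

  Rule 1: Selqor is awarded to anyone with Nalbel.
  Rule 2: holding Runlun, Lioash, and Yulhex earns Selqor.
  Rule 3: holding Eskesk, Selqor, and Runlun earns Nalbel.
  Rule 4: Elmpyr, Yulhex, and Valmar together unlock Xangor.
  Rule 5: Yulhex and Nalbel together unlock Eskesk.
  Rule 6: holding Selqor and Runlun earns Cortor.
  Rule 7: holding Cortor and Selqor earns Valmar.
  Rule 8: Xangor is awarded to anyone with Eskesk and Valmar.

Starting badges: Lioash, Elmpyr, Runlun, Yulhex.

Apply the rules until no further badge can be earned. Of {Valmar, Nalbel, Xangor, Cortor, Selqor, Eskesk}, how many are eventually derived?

With Runlun, Lioash, and Yulhex, Selqor is earned (Rule 2).
With Selqor and Runlun, Cortor is earned (Rule 6).
With Cortor and Selqor, Valmar is earned (Rule 7).
With Elmpyr, Yulhex, and Valmar, Xangor is earned (Rule 4).
Valmar: reached.
Nalbel would need Eskesk, Selqor, and Runlun (Rule 3), but Eskesk is never earned.
Xangor: reached.
Cortor: reached.
Selqor: reached.
Eskesk would need Yulhex and Nalbel (Rule 5), but Nalbel is never earned.
Reached: Valmar, Xangor, Cortor, and Selqor — 4 of the 6.

4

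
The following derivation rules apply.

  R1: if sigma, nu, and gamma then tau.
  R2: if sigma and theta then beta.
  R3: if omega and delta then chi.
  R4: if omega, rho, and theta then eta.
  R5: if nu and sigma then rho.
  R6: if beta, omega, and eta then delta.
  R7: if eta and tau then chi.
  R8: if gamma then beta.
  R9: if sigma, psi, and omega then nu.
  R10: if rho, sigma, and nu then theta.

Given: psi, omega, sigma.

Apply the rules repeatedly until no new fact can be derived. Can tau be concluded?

tau would need sigma, nu, and gamma (R1), but gamma is never established.

No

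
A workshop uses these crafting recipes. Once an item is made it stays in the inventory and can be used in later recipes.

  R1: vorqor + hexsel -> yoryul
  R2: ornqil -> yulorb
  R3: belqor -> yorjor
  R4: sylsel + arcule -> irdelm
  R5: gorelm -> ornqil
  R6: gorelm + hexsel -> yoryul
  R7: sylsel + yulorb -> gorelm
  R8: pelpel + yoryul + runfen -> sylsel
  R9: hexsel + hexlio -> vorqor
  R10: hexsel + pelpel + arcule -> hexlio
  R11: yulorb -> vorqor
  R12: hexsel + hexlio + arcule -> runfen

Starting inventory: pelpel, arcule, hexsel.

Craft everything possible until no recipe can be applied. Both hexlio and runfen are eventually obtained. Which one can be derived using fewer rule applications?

hexlio: hexsel + pelpel + arcule -> hexlio (R10). [1 rule application]
runfen: Using R10, hexsel, pelpel, and arcule make hexlio. hexsel + hexlio + arcule -> runfen (R12). [2 rule applications]
hexlio needs fewer.

hexlio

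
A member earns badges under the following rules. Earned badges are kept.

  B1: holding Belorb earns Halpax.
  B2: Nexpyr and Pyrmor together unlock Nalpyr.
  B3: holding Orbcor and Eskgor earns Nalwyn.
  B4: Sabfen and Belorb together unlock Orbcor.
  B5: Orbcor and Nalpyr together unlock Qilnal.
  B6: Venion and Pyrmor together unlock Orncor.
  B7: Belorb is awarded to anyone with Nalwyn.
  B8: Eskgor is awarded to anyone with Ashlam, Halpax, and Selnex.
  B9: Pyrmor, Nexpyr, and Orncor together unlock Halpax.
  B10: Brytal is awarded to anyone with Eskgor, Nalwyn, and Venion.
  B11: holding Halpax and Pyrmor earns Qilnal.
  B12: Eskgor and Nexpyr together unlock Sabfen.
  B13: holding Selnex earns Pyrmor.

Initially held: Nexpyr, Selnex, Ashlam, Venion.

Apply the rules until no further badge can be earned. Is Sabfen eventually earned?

Yes

With Selnex, Pyrmor is earned (B13).
With Venion and Pyrmor, Orncor is earned (B6).
With Pyrmor, Nexpyr, and Orncor, Halpax is earned (B9).
With Ashlam, Halpax, and Selnex, Eskgor is earned (B8).
With Eskgor and Nexpyr, Sabfen is earned (B12).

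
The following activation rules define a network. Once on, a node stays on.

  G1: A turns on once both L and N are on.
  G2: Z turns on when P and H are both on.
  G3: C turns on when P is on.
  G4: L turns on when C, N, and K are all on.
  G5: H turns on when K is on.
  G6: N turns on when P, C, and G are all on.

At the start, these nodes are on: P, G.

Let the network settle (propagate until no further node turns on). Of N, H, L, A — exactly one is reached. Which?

N

G3: P on → C on.
P, C, and G are on, so N turns on (G6).
H would need K (G5), but K never turns on. L would need C, N, and K (G4), but K never turns on. A would need L and N (G1), but L never turns on.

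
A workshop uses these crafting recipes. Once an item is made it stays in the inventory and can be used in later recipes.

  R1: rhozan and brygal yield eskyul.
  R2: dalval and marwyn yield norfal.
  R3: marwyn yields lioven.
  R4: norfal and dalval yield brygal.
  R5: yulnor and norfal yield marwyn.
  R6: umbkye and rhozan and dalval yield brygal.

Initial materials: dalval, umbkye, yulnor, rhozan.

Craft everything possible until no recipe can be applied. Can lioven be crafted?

lioven would need marwyn (R3), but marwyn is never obtained.

No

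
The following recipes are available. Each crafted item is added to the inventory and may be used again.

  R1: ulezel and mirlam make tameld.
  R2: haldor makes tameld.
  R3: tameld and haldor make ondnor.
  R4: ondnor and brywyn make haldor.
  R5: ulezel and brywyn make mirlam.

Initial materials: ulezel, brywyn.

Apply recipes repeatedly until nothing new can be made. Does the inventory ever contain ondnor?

No

ondnor would need tameld and haldor (R3), but haldor is never obtained.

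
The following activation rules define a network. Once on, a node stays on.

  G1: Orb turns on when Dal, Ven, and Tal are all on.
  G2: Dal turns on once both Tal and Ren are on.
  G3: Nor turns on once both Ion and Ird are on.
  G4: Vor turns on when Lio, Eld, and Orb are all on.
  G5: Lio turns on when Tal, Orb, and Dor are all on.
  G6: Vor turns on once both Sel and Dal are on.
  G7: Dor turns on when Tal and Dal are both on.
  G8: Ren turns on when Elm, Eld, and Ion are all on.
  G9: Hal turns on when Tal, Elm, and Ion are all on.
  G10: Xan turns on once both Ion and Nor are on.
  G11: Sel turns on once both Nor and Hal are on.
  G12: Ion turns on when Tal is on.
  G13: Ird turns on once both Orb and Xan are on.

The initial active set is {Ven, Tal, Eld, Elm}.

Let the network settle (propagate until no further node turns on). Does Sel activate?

Sel would need Nor and Hal (G11), but Nor never turns on.

No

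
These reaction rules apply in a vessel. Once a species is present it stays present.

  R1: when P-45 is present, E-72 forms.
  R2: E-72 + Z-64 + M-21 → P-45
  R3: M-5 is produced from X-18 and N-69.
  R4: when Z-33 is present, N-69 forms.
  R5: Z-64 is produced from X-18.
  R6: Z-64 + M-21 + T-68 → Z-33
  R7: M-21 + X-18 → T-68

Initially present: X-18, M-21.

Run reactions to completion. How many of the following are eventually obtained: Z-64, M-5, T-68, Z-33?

X-18 present → Z-64 forms (R5).
M-21 and X-18 present → T-68 forms (R7).
Z-64, M-21, and T-68 present → Z-33 forms (R6).
Z-33 present → N-69 forms (R4).
X-18 and N-69 present → M-5 forms (R3).
Z-64: reached.
M-5: reached.
T-68: reached.
Z-33: reached.
All 4 are reached.

4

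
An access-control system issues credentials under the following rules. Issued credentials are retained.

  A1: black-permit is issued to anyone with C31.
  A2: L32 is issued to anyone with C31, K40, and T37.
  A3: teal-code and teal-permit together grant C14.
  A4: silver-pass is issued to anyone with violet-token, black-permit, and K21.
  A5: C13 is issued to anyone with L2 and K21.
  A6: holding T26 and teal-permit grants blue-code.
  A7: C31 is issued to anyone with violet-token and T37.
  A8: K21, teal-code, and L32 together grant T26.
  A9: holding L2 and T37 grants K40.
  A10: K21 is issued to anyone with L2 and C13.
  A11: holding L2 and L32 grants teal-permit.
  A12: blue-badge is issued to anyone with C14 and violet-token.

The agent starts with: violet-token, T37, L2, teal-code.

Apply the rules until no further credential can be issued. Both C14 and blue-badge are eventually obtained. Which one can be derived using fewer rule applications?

C14

C14: Holding L2 and T37 grants K40 (A9). Holding violet-token and T37 grants C31 (A7). Holding C31, K40, and T37 grants L32 (A2). Holding L2 and L32 grants teal-permit (A11). Holding teal-code and teal-permit grants C14 (A3). [5 rule applications]
blue-badge: Holding L2 and T37 grants K40 (A9). Holding violet-token and T37 grants C31 (A7). Holding C31, K40, and T37 grants L32 (A2). Holding L2 and L32 grants teal-permit (A11). Holding teal-code and teal-permit grants C14 (A3). Holding C14 and violet-token grants blue-badge (A12). [6 rule applications]
C14 needs fewer.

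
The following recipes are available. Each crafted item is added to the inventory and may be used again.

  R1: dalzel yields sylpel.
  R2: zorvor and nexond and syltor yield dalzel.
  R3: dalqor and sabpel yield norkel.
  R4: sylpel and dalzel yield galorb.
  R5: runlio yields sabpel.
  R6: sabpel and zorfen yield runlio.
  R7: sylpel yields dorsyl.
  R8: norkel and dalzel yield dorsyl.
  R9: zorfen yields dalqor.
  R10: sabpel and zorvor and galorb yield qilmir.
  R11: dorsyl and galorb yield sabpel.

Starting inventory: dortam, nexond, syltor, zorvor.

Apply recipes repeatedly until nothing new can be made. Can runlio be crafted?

runlio would need sabpel and zorfen (R6), but zorfen is never obtained.

No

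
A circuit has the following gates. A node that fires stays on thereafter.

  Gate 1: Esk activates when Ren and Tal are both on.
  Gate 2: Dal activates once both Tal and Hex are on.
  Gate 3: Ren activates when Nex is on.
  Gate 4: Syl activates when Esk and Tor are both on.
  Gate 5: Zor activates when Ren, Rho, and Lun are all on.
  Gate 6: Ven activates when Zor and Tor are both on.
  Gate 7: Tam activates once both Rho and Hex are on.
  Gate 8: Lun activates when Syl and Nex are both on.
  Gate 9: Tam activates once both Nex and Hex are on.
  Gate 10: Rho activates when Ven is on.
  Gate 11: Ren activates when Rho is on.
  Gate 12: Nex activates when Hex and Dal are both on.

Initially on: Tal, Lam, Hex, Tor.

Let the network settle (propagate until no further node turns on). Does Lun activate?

Tal and Hex are on, so Dal activates (Gate 2).
Gate 12: Hex and Dal on → Nex on.
Gate 3: Nex on → Ren on.
Ren and Tal are on, so Esk activates (Gate 1).
Esk and Tor are on, so Syl activates (Gate 4).
Gate 8: Syl and Nex on → Lun on.

Yes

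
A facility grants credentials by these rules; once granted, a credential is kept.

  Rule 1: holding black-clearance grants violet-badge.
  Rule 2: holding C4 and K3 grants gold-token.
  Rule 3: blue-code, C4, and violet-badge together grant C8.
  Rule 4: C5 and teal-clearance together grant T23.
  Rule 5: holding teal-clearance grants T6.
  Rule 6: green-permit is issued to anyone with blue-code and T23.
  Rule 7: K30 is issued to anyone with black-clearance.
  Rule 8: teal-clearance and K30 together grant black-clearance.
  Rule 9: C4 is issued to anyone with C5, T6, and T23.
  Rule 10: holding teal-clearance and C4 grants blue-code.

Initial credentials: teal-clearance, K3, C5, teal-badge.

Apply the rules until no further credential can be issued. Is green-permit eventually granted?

Yes

Holding teal-clearance grants T6 (Rule 5).
Holding C5 and teal-clearance grants T23 (Rule 4).
Holding C5, T6, and T23 grants C4 (Rule 9).
Holding teal-clearance and C4 grants blue-code (Rule 10).
Holding blue-code and T23 grants green-permit (Rule 6).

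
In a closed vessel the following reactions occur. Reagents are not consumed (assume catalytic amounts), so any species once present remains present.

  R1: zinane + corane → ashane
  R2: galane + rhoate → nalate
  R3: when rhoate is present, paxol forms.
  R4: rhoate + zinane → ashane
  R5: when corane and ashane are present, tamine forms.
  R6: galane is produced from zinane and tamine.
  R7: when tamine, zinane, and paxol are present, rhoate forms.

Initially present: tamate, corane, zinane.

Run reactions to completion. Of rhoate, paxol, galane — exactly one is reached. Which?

galane

zinane and corane present → ashane forms (R1).
corane and ashane present → tamine forms (R5).
zinane and tamine present → galane forms (R6).
paxol would need rhoate (R3), but rhoate never forms. rhoate would need tamine, zinane, and paxol (R7), but paxol never forms.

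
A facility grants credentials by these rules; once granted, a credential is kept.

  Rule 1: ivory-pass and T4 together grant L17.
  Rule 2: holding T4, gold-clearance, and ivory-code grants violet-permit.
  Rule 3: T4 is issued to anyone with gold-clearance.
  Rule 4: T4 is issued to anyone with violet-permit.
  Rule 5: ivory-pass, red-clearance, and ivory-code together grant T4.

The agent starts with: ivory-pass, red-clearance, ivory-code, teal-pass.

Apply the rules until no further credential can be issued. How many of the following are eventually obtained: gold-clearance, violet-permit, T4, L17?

2

Holding ivory-pass, red-clearance, and ivory-code grants T4 (Rule 5).
Holding ivory-pass and T4 grants L17 (Rule 1).
No rule produces gold-clearance, and it is not given.
violet-permit would need T4, gold-clearance, and ivory-code (Rule 2), but gold-clearance is never granted.
T4: reached.
L17: reached.
Reached: T4 and L17 — 2 of the 4.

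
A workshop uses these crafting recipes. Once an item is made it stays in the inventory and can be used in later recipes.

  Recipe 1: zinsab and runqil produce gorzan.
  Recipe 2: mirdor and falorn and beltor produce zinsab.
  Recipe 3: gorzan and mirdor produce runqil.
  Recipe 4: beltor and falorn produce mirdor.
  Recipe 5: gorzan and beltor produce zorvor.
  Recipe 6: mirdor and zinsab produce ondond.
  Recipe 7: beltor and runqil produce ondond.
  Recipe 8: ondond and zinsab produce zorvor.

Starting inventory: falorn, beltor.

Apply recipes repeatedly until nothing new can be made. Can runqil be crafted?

runqil would need gorzan and mirdor (Recipe 3), but gorzan is never obtained.

No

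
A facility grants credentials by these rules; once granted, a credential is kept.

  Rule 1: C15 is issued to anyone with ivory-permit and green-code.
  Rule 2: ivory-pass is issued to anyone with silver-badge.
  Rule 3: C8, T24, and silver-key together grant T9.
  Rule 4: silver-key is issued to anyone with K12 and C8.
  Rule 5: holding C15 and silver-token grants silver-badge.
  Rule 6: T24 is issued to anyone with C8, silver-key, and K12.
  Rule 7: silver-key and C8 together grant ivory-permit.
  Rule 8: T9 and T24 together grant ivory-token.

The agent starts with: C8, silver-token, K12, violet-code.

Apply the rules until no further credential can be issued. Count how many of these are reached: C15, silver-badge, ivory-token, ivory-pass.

Holding K12 and C8 grants silver-key (Rule 4).
Holding C8, silver-key, and K12 grants T24 (Rule 6).
Holding C8, T24, and silver-key grants T9 (Rule 3).
Holding T9 and T24 grants ivory-token (Rule 8).
C15 would need ivory-permit and green-code (Rule 1), but green-code is never granted.
silver-badge would need C15 and silver-token (Rule 5), but C15 is never granted.
ivory-token: reached.
ivory-pass would need silver-badge (Rule 2), but silver-badge is never granted.
Reached: ivory-token — 1 of the 4.

1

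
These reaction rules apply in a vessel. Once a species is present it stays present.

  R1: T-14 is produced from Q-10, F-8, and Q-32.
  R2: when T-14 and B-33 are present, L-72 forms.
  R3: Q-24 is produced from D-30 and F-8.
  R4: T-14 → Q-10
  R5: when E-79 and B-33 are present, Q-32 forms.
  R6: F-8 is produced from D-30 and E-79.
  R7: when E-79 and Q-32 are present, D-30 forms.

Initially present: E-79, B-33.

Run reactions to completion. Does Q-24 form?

Yes

E-79 and B-33 present → Q-32 forms (R5).
E-79 and Q-32 present → D-30 forms (R7).
D-30 and E-79 present → F-8 forms (R6).
D-30 and F-8 present → Q-24 forms (R3).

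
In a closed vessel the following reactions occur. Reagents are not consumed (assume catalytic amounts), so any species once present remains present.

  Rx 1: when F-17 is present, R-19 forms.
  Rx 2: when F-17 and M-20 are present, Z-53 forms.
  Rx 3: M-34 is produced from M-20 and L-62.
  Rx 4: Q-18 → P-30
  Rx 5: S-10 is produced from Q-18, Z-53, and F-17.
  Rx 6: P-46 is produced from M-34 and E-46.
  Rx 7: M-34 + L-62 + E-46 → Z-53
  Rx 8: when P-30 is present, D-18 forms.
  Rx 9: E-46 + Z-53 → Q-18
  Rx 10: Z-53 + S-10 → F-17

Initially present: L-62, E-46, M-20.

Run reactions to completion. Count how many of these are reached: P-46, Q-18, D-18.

M-20 and L-62 present → M-34 forms (Rx 3).
M-34, L-62, and E-46 present → Z-53 forms (Rx 7).
M-34 and E-46 present → P-46 forms (Rx 6).
E-46 and Z-53 present → Q-18 forms (Rx 9).
Q-18 present → P-30 forms (Rx 4).
P-30 present → D-18 forms (Rx 8).
P-46: reached.
Q-18: reached.
D-18: reached.
All 3 are reached.

3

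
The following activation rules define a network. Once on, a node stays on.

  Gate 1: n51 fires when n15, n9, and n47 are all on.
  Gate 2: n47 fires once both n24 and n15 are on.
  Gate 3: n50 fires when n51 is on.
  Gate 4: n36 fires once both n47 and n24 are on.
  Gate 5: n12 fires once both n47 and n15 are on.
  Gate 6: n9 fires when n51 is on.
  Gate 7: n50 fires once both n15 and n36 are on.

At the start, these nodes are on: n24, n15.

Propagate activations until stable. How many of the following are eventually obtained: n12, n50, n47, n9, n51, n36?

Gate 2: n24 and n15 on → n47 on.
n47 and n24 are on, so n36 fires (Gate 4).
n47 and n15 are on, so n12 fires (Gate 5).
Gate 7: n15 and n36 on → n50 on.
n12: reached.
n50: reached.
n47: reached.
n9 would need n51 (Gate 6), but n51 never turns on.
n51 would need n15, n9, and n47 (Gate 1), but n9 never turns on.
n36: reached.
Reached: n12, n50, n47, and n36 — 4 of the 6.

4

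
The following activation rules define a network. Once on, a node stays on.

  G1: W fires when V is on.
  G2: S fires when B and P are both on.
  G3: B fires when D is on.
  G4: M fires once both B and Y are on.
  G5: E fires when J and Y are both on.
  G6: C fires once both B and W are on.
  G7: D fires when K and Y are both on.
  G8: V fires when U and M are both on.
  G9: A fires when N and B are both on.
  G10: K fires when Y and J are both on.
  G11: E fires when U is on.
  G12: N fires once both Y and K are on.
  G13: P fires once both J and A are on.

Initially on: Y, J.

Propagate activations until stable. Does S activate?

Yes

Y and J are on, so K fires (G10).
G7: K and Y on → D on.
G12: Y and K on → N on.
D is on, so B fires (G3).
G9: N and B on → A on.
G13: J and A on → P on.
B and P are on, so S fires (G2).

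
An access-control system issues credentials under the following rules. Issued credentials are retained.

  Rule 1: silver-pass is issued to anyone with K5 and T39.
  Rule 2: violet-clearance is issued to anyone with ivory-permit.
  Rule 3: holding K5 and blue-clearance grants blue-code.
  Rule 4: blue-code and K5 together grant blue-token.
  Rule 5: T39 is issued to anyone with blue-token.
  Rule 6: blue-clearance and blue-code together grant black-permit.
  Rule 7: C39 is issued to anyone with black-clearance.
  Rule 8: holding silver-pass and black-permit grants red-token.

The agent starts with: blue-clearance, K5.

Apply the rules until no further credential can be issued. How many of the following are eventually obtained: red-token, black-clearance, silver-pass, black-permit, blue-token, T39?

Holding K5 and blue-clearance grants blue-code (Rule 3).
Holding blue-clearance and blue-code grants black-permit (Rule 6).
Holding blue-code and K5 grants blue-token (Rule 4).
Holding blue-token grants T39 (Rule 5).
Holding K5 and T39 grants silver-pass (Rule 1).
Holding silver-pass and black-permit grants red-token (Rule 8).
red-token: reached.
No rule produces black-clearance, and it is not given.
silver-pass: reached.
black-permit: reached.
blue-token: reached.
T39: reached.
Reached: red-token, silver-pass, black-permit, blue-token, and T39 — 5 of the 6.

5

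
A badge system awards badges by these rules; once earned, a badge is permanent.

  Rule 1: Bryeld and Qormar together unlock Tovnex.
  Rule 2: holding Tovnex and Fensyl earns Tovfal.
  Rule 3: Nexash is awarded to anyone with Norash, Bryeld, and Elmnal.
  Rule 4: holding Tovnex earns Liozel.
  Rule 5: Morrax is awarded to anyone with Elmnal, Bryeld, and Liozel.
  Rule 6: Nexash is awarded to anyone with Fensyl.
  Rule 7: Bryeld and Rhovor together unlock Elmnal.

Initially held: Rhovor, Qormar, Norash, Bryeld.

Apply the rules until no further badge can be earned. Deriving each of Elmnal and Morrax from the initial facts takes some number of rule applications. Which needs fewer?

Elmnal: With Bryeld and Rhovor, Elmnal is earned (Rule 7). [1 rule application]
Morrax: With Bryeld and Rhovor, Elmnal is earned (Rule 7). With Bryeld and Qormar, Tovnex is earned (Rule 1). With Tovnex, Liozel is earned (Rule 4). With Elmnal, Bryeld, and Liozel, Morrax is earned (Rule 5). [4 rule applications]
Elmnal needs fewer.

Elmnal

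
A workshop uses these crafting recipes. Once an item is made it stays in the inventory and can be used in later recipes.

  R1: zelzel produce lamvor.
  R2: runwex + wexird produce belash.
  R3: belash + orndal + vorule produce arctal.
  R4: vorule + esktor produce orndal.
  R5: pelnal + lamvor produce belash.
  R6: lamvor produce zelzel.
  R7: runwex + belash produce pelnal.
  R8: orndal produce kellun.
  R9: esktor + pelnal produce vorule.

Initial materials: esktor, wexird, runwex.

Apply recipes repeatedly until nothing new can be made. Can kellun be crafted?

Yes

Using R2, runwex and wexird make belash.
Using R7, runwex and belash make pelnal.
esktor + pelnal → vorule (R9).
Using R4, vorule and esktor make orndal.
orndal → kellun (R8).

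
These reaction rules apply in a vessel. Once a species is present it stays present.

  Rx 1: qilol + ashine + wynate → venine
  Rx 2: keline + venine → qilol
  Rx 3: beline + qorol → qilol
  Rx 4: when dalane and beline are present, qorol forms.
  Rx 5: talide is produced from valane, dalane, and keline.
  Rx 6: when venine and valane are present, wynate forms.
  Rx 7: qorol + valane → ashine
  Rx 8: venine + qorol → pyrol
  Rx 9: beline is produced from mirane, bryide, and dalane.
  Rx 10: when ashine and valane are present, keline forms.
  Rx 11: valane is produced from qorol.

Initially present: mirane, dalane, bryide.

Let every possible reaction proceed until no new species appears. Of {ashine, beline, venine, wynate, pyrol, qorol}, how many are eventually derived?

mirane, bryide, and dalane present → beline forms (Rx 9).
dalane and beline present → qorol forms (Rx 4).
qorol present → valane forms (Rx 11).
qorol and valane present → ashine forms (Rx 7).
ashine: reached.
beline: reached.
venine would need qilol, ashine, and wynate (Rx 1), but wynate never forms.
wynate would need venine and valane (Rx 6), but venine never forms.
pyrol would need venine and qorol (Rx 8), but venine never forms.
qorol: reached.
Reached: ashine, beline, and qorol — 3 of the 6.

3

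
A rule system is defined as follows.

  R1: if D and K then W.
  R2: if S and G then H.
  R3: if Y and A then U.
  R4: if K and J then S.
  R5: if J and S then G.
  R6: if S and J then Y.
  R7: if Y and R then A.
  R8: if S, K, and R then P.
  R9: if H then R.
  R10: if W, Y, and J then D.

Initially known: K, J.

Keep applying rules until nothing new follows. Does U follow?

From K and J, R4 gives S.
From J and S, R5 gives G.
S and J hold, so Y follows (R6).
From S and G, R2 gives H.
H holds, so R follows (R9).
Y and R hold, so A follows (R7).
Y and A hold, so U follows (R3).

Yes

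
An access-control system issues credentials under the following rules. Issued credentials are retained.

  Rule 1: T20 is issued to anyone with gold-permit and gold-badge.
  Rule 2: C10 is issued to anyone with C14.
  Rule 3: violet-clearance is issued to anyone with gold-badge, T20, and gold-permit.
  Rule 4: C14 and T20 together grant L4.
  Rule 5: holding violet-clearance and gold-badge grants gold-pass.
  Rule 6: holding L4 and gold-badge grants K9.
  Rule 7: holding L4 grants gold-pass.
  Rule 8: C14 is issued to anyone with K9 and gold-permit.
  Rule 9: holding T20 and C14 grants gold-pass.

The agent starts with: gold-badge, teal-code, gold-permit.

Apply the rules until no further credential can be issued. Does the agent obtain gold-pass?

Yes

Holding gold-permit and gold-badge grants T20 (Rule 1).
Holding gold-badge, T20, and gold-permit grants violet-clearance (Rule 3).
Holding violet-clearance and gold-badge grants gold-pass (Rule 5).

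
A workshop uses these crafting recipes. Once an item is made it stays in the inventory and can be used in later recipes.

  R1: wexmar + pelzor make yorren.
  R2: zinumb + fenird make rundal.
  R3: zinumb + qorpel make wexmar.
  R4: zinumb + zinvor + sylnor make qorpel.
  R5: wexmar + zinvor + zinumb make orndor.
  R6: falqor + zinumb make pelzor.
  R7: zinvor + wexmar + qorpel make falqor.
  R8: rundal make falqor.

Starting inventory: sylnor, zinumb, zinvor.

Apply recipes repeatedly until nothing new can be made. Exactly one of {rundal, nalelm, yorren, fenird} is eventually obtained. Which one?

Using R4, zinumb, zinvor, and sylnor make qorpel.
zinumb + qorpel → wexmar (R3).
zinvor + wexmar + qorpel → falqor (R7).
Using R6, falqor and zinumb make pelzor.
wexmar + pelzor → yorren (R1).
rundal would need zinumb and fenird (R2), but fenird is never obtained. No rule produces fenird, and it is not given. No rule produces nalelm, and it is not given.

yorren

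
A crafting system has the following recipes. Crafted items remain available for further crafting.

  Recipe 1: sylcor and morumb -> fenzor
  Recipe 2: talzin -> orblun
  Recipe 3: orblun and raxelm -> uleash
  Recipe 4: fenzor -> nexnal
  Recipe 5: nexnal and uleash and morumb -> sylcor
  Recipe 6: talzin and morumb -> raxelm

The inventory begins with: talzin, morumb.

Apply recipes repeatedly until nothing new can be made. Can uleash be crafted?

Yes

talzin -> orblun (Recipe 2).
talzin and morumb -> raxelm (Recipe 6).
orblun and raxelm -> uleash (Recipe 3).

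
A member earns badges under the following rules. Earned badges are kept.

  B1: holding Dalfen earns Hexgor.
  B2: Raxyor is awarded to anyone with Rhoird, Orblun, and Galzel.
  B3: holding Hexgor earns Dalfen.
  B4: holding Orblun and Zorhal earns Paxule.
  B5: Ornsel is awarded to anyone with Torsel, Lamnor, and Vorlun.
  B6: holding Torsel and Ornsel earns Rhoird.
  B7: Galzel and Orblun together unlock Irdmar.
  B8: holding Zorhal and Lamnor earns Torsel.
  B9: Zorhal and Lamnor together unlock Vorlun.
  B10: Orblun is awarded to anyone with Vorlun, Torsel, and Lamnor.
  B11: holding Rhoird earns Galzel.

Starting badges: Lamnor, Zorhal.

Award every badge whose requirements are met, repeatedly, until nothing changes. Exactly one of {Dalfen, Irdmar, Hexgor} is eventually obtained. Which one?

With Zorhal and Lamnor, Vorlun is earned (B9).
With Zorhal and Lamnor, Torsel is earned (B8).
With Torsel, Lamnor, and Vorlun, Ornsel is earned (B5).
With Vorlun, Torsel, and Lamnor, Orblun is earned (B10).
With Torsel and Ornsel, Rhoird is earned (B6).
With Rhoird, Galzel is earned (B11).
With Galzel and Orblun, Irdmar is earned (B7).
Dalfen would need Hexgor (B3), but Hexgor is never earned. Hexgor would need Dalfen (B1), but Dalfen is never earned.

Irdmar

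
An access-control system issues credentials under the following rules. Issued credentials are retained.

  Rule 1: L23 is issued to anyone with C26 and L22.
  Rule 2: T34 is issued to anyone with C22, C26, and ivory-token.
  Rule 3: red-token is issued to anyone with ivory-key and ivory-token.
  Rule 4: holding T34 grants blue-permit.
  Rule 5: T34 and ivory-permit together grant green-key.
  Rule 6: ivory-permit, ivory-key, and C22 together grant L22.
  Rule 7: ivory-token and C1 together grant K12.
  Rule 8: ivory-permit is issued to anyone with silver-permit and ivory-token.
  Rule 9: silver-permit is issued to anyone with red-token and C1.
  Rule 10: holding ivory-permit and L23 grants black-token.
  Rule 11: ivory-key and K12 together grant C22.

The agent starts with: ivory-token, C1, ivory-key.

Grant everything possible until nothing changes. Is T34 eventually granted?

No

T34 would need C22, C26, and ivory-token (Rule 2), but C26 is never granted.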